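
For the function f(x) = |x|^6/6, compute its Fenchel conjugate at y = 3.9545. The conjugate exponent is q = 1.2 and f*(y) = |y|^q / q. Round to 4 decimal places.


The conjugate exponent q satisfies 1/p + 1/q = 1.
p = 6, so q = 6/(6 - 1) = 1.2
|y|^q = 3.9545^1.2 = 5.2061
f*(3.9545) = 5.2061 / 1.2 = 4.3384


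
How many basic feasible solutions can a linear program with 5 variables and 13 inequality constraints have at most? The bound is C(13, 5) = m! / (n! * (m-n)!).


Each vertex corresponds to some choice of n active constraints out of m, so the number of vertices is at most C(m, n) = m! / (n!(m-n)!).
m = 13, n = 5
Numerator: 13 * 12 * 11 * 10 * 9
Denominator: 5! = 120
C(13, 5) = 1287


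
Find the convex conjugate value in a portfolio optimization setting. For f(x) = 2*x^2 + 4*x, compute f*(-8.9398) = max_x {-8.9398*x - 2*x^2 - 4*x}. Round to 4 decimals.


f*(y) = sup_x {y*x - a*x^2 - b*x} = sup_x {(y-b)*x - a*x^2}
FOC: (y - b) - 2a*x = 0 => x* = (y - b)/(2a)
x* = (-8.9398 - 4)/(2*2) = -3.235
f*(-8.9398) = (y-b)^2/(4a) = (-8.9398 - 4)^2/(4*2)
= 167.4384/8 = 20.9298


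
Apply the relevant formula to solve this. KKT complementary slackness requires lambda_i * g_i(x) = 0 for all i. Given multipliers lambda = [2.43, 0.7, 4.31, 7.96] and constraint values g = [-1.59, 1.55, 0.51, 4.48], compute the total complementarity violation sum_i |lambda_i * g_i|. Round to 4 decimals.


KKT complementary slackness check:
lambda_1 * g_1 = 2.43 * -1.59 = -3.8637
lambda_2 * g_2 = 0.7 * 1.55 = 1.085
lambda_3 * g_3 = 4.31 * 0.51 = 2.1981
lambda_4 * g_4 = 7.96 * 4.48 = 35.6608
Total violation = 3.8637 + 1.085 + 2.1981 + 35.6608 = 42.8076


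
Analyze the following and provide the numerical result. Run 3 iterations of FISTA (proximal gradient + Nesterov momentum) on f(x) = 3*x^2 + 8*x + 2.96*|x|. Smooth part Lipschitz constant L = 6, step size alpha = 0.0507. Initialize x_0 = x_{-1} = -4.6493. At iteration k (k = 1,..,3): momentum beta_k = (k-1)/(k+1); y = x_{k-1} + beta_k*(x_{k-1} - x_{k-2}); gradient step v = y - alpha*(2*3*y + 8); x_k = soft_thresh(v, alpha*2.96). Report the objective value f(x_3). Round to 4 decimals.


FISTA on f(x) = 3*x^2 + 8*x + 2.96*|x|
L = 6, alpha = 0.0507
Iteration 1: beta = 0.0, y = -4.6493 + 0.0*(-4.6493 + 4.6493) = -4.6493
  grad(y) = -19.8958, v = y - alpha*grad = -3.6406
  prox(v) = soft_thresh(-3.6406, 0.1501) = -3.4905
Iteration 2: beta = 0.3333, y = -3.4905 + 0.3333*(-3.4905 + 4.6493) = -3.1042
  grad(y) = -10.6255, v = y - alpha*grad = -2.5655
  prox(v) = soft_thresh(-2.5655, 0.1501) = -2.4155
Iteration 3: beta = 0.5, y = -2.4155 + 0.5*(-2.4155 + 3.4905) = -1.8779
  grad(y) = -3.2676, v = y - alpha*grad = -1.7123
  prox(v) = soft_thresh(-1.7123, 0.1501) = -1.5622
f(x_3) = 3*(-1.5622)^2 + 8*(-1.5622) + 2.96*|-1.5622| = -0.5521


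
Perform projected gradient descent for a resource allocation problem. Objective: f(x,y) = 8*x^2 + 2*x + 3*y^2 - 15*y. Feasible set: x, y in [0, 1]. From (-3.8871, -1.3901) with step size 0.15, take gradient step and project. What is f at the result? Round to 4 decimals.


Step 1: Compute gradient at (-3.8871, -1.3901).
grad_x = 2*8*-3.8871 + 2 = -60.1936
grad_y = 2*3*-1.3901 - 15 = -23.3406
Step 2: Gradient step.
x_raw = -3.8871 - 0.15*-60.1936 = 5.1419
y_raw = -1.3901 - 0.15*-23.3406 = 2.111
Step 3: Project onto [0, 1].
x_proj = clip(5.1419) = 1.0
y_proj = clip(2.111) = 1.0
Step 4: Evaluate f.
f(1.0, 1.0) = -2.0


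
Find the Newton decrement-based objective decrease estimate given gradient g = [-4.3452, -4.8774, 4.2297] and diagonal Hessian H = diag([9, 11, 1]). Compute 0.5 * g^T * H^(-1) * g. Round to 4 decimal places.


Step 1: H is diagonal, so H^(-1) * g = [-0.4828, -0.4434, 4.2297].
Step 2: g^T H^(-1) g = sum_i g_i^2 / H_ii
  = (-4.3452)^2/9 + (-4.8774)^2/11 + (4.2297)^2/1
  = 2.0979 + 2.1626 + 17.8904 = 22.1509
Step 3: Objective decrease = 0.5 * g^T H^(-1) g = 11.0754


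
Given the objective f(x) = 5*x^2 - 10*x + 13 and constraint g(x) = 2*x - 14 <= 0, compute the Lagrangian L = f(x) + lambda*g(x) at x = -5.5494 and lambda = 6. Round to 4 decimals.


Step 1: Evaluate f(x).
f(-5.5494) = 5*(-5.5494)^2 - 10*(-5.5494) + 13 = 222.4732
Step 2: Evaluate g(x).
g(-5.5494) = 2*-5.5494 - 14 = -25.0988
Step 3: Compute Lagrangian.
L = 222.4732 + 6*-25.0988 = 71.8804


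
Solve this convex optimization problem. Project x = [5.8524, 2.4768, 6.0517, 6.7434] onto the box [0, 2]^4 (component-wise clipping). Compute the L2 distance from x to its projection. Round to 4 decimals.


Project each component onto [0, 2].
clip(5.8524) = 2.0, clip(2.4768) = 2.0, clip(6.0517) = 2.0, clip(6.7434) = 2.0
Projection = [2.0, 2.0, 2.0, 2.0]
Squared diffs: [14.841, 0.2273, 16.4163, 22.4998]
Distance = sqrt(53.9844) = 7.3474


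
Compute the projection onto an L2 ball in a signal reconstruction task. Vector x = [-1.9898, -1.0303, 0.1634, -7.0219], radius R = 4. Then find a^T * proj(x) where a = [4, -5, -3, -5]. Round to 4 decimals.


Step 1: Compute ||x|| (intermediates to 6 decimals).
||x|| = sqrt((-1.9898)^2 + (-1.0303)^2 + 0.1634^2 + (-7.0219)^2) = 7.372557
Step 2: Project.
Since ||x|| > R, scale = R/||x|| = 4/7.372557 = 0.542553, proj(x) = scale * x
proj(x) = [-1.079572, -0.558992, 0.088653, -3.809753]
Step 3: Dot product.
a^T * proj(x) = 4*(-1.079572) - 5*(-0.558992) - 3*0.088653 - 5*(-3.809753) = 17.2595


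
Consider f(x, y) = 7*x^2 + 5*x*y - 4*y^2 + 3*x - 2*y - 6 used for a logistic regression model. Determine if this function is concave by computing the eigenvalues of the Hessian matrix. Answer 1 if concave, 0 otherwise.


The Hessian of f(x,y) = 7*x^2 + 5*x*y - 4*y^2 + 3*x - 2*y - 6 is:
H = [[14, 5], [5, -8]]
Trace = 14 - 8 = 6
Determinant = 14*-8 - (5)^2 = -137
Discriminant = (6)^2 - 4*-137 = 584.0
Eigenvalues: lambda_1 = -9.083, lambda_2 = 15.083
The function is not concave.

0


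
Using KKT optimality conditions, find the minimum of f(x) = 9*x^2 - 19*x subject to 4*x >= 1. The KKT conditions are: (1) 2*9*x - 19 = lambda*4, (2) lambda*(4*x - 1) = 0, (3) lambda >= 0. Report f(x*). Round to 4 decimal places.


Step 1: Try lambda = 0 (constraint inactive).
Stationarity: 2*9*x - 19 = 0
x* = 19/(2*9) = 19/18 = 1.0556 (rounded; the exact value 19/18 is used below)
Check constraint: 4*1.0556 = 4.2224 >= 1 -- satisfied.
Step 2: Compute optimal value.
f(x*) = 9*(19/18)^2 - 19*(19/18) = -10.0278


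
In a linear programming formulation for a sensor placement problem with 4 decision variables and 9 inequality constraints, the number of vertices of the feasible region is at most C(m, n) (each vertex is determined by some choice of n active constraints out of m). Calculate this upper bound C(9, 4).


Each vertex corresponds to some choice of n active constraints out of m, so the number of vertices is at most C(m, n) = m! / (n!(m-n)!).
m = 9, n = 4
Numerator: 9 * 8 * 7 * 6
Denominator: 4! = 24
C(9, 4) = 126


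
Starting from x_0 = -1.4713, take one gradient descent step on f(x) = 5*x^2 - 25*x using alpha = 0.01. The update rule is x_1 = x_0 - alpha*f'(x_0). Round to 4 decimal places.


We compute the gradient at x_0 and apply the update.
f'(x) = 10*x - 25
f'(-1.4713) = 10*-1.4713 - 25 = -39.713
x_1 = -1.4713 - 0.01*-39.713 = -1.0742


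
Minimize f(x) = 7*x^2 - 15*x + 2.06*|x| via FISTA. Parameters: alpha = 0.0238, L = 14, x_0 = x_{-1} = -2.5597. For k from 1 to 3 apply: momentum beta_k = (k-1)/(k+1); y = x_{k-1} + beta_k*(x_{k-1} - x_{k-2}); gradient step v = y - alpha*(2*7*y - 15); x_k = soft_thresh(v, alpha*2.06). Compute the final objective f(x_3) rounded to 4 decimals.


FISTA on f(x) = 7*x^2 - 15*x + 2.06*|x|
L = 14, alpha = 0.0238
Iteration 1: beta = 0.0, y = -2.5597 + 0.0*(-2.5597 + 2.5597) = -2.5597
  grad(y) = -50.8358, v = y - alpha*grad = -1.3498
  prox(v) = soft_thresh(-1.3498, 0.049) = -1.3008
Iteration 2: beta = 0.3333, y = -1.3008 + 0.3333*(-1.3008 + 2.5597) = -0.8811
  grad(y) = -27.336, v = y - alpha*grad = -0.2305
  prox(v) = soft_thresh(-0.2305, 0.049) = -0.1815
Iteration 3: beta = 0.5, y = -0.1815 + 0.5*(-0.1815 + 1.3008) = 0.3781
  grad(y) = -9.7064, v = y - alpha*grad = 0.6091
  prox(v) = soft_thresh(0.6091, 0.049) = 0.5601
f(x_3) = 7*0.5601^2 - 15*0.5601 + 2.06*|0.5601| = -5.0517


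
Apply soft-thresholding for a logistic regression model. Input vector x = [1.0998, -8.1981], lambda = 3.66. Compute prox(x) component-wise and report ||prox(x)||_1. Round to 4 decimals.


Soft-thresholding with lambda = 3.66:
prox(1.0998) = sign(1.0998)*max(|1.0998| - 3.66, 0) = 0.0
prox(-8.1981) = sign(-8.1981)*max(|-8.1981| - 3.66, 0) = -4.5381
prox(x) = [0.0, -4.5381]
||prox(x)||_1 = 0.0 + 4.5381 = 4.5381


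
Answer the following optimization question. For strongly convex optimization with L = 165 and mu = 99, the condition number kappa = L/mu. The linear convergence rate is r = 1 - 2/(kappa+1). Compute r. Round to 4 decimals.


Step 1: Compute the condition number.
kappa = L/mu = 165/99 = 1.6667
Step 2: Compute the convergence rate.
r = 1 - 2/(kappa + 1) = 1 - 2*mu/(L + mu) = (L - mu)/(L + mu) = 66/264 = 0.25


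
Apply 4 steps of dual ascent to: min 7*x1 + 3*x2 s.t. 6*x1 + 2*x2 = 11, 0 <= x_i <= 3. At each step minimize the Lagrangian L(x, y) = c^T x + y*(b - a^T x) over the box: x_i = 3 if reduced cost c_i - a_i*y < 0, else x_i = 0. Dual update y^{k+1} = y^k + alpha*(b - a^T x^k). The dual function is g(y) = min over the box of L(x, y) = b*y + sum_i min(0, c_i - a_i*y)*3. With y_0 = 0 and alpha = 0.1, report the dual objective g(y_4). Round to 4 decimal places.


Dual ascent for LP: min 7*x1 + 3*x2, 6*x1 + 2*x2 = 11, 0 <= x_i <= 3
Step 1: y^k = 0.0, reduced costs: (7.0, 3.0)
  x^k = (0.0, 0.0), subgradient = b - a^T x = 11.0
  y^{k+1} = 0.0 + 0.1*11.0 = 1.1
Step 2: y^k = 1.1, reduced costs: (0.4, 0.8)
  x^k = (0.0, 0.0), subgradient = b - a^T x = 11.0
  y^{k+1} = 1.1 + 0.1*11.0 = 2.2
Step 3: y^k = 2.2, reduced costs: (-6.2, -1.4)
  x^k = (3.0, 3.0), subgradient = b - a^T x = -13.0
  y^{k+1} = 2.2 + 0.1*-13.0 = 0.9
Step 4: y^k = 0.9, reduced costs: (1.6, 1.2)
  x^k = (0.0, 0.0), subgradient = b - a^T x = 11.0
  y^{k+1} = 0.9 + 0.1*11.0 = 2.0
Dual objective at y_4 = 2.0: reduced costs (-5.0, -1.0), box minimizer x = (3.0, 3.0)
g(y_4) = b*y + (c1 - a1*y)*x1 + (c2 - a2*y)*x2 = 11*2.0 + (-5.0)*3.0 + (-1.0)*3.0 = 22.0 - 15.0 - 3.0 = 4.0


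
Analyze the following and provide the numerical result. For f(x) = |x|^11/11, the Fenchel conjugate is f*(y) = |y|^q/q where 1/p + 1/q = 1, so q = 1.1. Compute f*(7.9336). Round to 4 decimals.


The conjugate exponent q satisfies 1/p + 1/q = 1.
p = 11, so q = 11/(11 - 1) = 1.1
|y|^q = 7.9336^1.1 = 9.7593
f*(7.9336) = 9.7593 / 1.1 = 8.8721


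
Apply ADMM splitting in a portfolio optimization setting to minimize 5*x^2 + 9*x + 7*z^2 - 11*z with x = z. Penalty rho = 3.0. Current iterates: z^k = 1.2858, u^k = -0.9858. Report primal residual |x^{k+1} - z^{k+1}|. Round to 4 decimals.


ADMM iteration with rho = 3.0, z^k = 1.2858, u^k = -0.9858
Step 1: x-update.
Minimize 5*x^2 + 9*x + (3.0/2)*(x - 1.2858 - 0.9858)^2
FOC: (2*5 + 3.0)*x = -9 + 3.0*(1.2858 + 0.9858)
x^{k+1} = -0.1681
Step 2: z-update.
Minimize 7*z^2 - 11*z + (3.0/2)*(-0.1681 - z - 0.9858)^2
FOC: (2*7 + 3.0)*z = 11 + 3.0*(-0.1681 - 0.9858)
z^{k+1} = 0.4434
Step 3: u-update.
u^{k+1} = -0.9858 - 0.1681 - 0.4434 = -1.5973
Step 4: Primal residual = |-0.1681 - 0.4434| = 0.6115


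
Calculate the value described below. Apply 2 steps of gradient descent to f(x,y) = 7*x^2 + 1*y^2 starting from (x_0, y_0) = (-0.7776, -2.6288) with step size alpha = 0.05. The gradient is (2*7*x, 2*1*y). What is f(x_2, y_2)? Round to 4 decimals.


Gradient descent on f(x,y) = 7*x^2 + 1*y^2.
Starting point: (-0.7776, -2.6288), alpha = 0.05
Step 1: grad_x = 2*7*-0.7776 = -10.8864, grad_y = 2*1*-2.6288 = -5.2576
  x_1 = -0.7776 - 0.05*-10.8864 = -0.2333
  y_1 = -2.6288 - 0.05*-5.2576 = -2.3659
Step 2: grad_x = 2*7*-0.2333 = -3.2659, grad_y = 2*1*-2.3659 = -4.7318
  x_2 = -0.2333 - 0.05*-3.2659 = -0.07
  y_2 = -2.3659 - 0.05*-4.7318 = -2.1293
f(-0.07, -2.1293) = 7*(-0.07)^2 + 1*(-2.1293)^2 = 4.5683


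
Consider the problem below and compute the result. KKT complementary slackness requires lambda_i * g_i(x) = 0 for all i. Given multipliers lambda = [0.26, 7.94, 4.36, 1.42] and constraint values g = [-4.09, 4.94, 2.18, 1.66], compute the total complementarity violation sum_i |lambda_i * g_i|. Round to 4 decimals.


KKT complementary slackness check:
lambda_1 * g_1 = 0.26 * -4.09 = -1.0634
lambda_2 * g_2 = 7.94 * 4.94 = 39.2236
lambda_3 * g_3 = 4.36 * 2.18 = 9.5048
lambda_4 * g_4 = 1.42 * 1.66 = 2.3572
Total violation = 1.0634 + 39.2236 + 9.5048 + 2.3572 = 52.149


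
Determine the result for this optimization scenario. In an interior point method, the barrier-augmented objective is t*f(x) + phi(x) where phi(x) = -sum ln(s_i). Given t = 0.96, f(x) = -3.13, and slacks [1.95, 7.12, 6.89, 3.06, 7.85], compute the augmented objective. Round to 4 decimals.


Step 1: Compute log-barrier.
ln values: [0.6678, 1.9629, 1.9301, 1.1184, 2.0605]
phi = -(0.6678 + 1.9629 + 1.9301 + 1.1184 + 2.0605) = -7.7397
Step 2: Compute augmented objective.
t*f(x) = 0.96*-3.13 = -3.0048
Total = -3.0048 - 7.7397 = -10.7445


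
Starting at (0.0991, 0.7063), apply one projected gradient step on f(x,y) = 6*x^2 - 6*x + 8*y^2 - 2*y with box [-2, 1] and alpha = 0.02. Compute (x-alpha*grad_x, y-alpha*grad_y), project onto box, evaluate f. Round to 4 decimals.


Step 1: Compute gradient at (0.0991, 0.7063).
grad_x = 2*6*0.0991 - 6 = -4.8108
grad_y = 2*8*0.7063 - 2 = 9.3008
Step 2: Gradient step.
x_raw = 0.0991 - 0.02*-4.8108 = 0.1953
y_raw = 0.7063 - 0.02*9.3008 = 0.5203
Step 3: Project onto [-2, 1].
x_proj = clip(0.1953) = 0.1953
y_proj = clip(0.5203) = 0.5203
Step 4: Evaluate f.
f(0.1953, 0.5203) = 0.182


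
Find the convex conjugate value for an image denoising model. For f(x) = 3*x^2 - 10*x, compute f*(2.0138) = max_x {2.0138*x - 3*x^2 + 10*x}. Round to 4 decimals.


f*(y) = sup_x {y*x - a*x^2 - b*x} = sup_x {(y-b)*x - a*x^2}
FOC: (y - b) - 2a*x = 0 => x* = (y - b)/(2a)
x* = (2.0138 + 10)/(2*3) = 2.0023
f*(2.0138) = (y-b)^2/(4a) = (2.0138 + 10)^2/(4*3)
= 144.3314/12 = 12.0276


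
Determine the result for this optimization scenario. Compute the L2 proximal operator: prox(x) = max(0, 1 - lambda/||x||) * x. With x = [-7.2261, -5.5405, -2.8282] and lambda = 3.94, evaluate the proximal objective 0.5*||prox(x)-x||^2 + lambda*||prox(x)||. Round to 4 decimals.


Step 1: Compute ||x||.
||x|| = 9.5348
Step 2: Compute scaling factor.
scale = max(0, 1 - 3.94/9.5348) = 0.5868
Step 3: prox(x) = [-4.2401, -3.251, -1.6595]
||prox(x)|| = 5.5948
Step 4: Proximal objective.
0.5*||prox-x||^2 = 7.7618
lambda*||prox|| = 22.0435
Total = 29.8053


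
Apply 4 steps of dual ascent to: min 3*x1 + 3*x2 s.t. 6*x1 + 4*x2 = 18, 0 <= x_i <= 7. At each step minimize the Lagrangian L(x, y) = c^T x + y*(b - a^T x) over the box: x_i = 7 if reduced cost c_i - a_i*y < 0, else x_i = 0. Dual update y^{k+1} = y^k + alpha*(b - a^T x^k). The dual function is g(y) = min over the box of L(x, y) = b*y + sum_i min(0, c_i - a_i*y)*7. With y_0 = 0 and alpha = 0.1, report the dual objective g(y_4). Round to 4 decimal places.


Dual ascent for LP: min 3*x1 + 3*x2, 6*x1 + 4*x2 = 18, 0 <= x_i <= 7
Step 1: y^k = 0.0, reduced costs: (3.0, 3.0)
  x^k = (0.0, 0.0), subgradient = b - a^T x = 18.0
  y^{k+1} = 0.0 + 0.1*18.0 = 1.8
Step 2: y^k = 1.8, reduced costs: (-7.8, -4.2)
  x^k = (7.0, 7.0), subgradient = b - a^T x = -52.0
  y^{k+1} = 1.8 + 0.1*-52.0 = -3.4
Step 3: y^k = -3.4, reduced costs: (23.4, 16.6)
  x^k = (0.0, 0.0), subgradient = b - a^T x = 18.0
  y^{k+1} = -3.4 + 0.1*18.0 = -1.6
Step 4: y^k = -1.6, reduced costs: (12.6, 9.4)
  x^k = (0.0, 0.0), subgradient = b - a^T x = 18.0
  y^{k+1} = -1.6 + 0.1*18.0 = 0.2
Dual objective at y_4 = 0.2: reduced costs (1.8, 2.2), box minimizer x = (0.0, 0.0)
g(y_4) = b*y + (c1 - a1*y)*x1 + (c2 - a2*y)*x2 = 18*0.2 + 1.8*0.0 + 2.2*0.0 = 3.6 + 0.0 + 0.0 = 3.6


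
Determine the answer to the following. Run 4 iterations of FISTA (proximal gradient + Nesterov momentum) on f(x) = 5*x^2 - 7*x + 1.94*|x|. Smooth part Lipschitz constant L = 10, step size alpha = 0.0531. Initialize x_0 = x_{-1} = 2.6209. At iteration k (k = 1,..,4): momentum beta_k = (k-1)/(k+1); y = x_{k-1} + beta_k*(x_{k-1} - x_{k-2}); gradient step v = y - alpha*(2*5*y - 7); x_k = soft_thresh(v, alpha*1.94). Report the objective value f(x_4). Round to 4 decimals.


FISTA on f(x) = 5*x^2 - 7*x + 1.94*|x|
L = 10, alpha = 0.0531
Iteration 1: beta = 0.0, y = 2.6209 + 0.0*(2.6209 - 2.6209) = 2.6209
  grad(y) = 19.209, v = y - alpha*grad = 1.6009
  prox(v) = soft_thresh(1.6009, 0.103) = 1.4979
Iteration 2: beta = 0.3333, y = 1.4979 + 0.3333*(1.4979 - 2.6209) = 1.1236
  grad(y) = 4.2355, v = y - alpha*grad = 0.8986
  prox(v) = soft_thresh(0.8986, 0.103) = 0.7956
Iteration 3: beta = 0.5, y = 0.7956 + 0.5*(0.7956 - 1.4979) = 0.4445
  grad(y) = -2.555, v = y - alpha*grad = 0.5802
  prox(v) = soft_thresh(0.5802, 0.103) = 0.4772
Iteration 4: beta = 0.6, y = 0.4772 + 0.6*(0.4772 - 0.7956) = 0.2861
  grad(y) = -4.1393, v = y - alpha*grad = 0.5059
  prox(v) = soft_thresh(0.5059, 0.103) = 0.4029
f(x_4) = 5*0.4029^2 - 7*0.4029 + 1.94*|0.4029| = -1.227


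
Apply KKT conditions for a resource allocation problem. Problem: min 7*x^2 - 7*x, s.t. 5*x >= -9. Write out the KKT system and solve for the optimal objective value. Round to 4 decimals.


Step 1: Try lambda = 0 (constraint inactive).
Stationarity: 2*7*x - 7 = 0
x* = 7/(2*7) = 0.5
Check constraint: 5*0.5 = 2.5 >= -9 -- satisfied.
Step 2: Compute optimal value.
f(x*) = 7*0.5^2 - 7*0.5 = -1.75


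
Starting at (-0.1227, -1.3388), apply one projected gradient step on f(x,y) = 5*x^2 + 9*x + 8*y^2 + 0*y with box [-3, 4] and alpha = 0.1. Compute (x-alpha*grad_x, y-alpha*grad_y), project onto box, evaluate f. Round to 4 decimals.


Step 1: Compute gradient at (-0.1227, -1.3388).
grad_x = 2*5*-0.1227 + 9 = 7.773
grad_y = 2*8*-1.3388 + 0 = -21.4208
Step 2: Gradient step.
x_raw = -0.1227 - 0.1*7.773 = -0.9
y_raw = -1.3388 - 0.1*-21.4208 = 0.8033
Step 3: Project onto [-3, 4].
x_proj = clip(-0.9) = -0.9
y_proj = clip(0.8033) = 0.8033
Step 4: Evaluate f.
f(-0.9, 0.8033) = 1.1121


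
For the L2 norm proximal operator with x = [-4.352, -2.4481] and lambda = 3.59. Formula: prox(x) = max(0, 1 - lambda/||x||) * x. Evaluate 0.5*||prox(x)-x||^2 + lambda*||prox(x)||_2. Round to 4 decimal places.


Step 1: Compute ||x||.
||x|| = 4.9933
Step 2: Compute scaling factor.
scale = max(0, 1 - 3.59/4.9933) = 0.281
Step 3: prox(x) = [-1.2231, -0.688]
||prox(x)|| = 1.4033
Step 4: Proximal objective.
0.5*||prox-x||^2 = 6.4441
lambda*||prox|| = 5.0378
Total = 11.4819


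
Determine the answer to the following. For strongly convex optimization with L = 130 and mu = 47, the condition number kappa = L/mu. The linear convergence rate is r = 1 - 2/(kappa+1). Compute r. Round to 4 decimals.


Step 1: Compute the condition number.
kappa = L/mu = 130/47 = 2.766
Step 2: Compute the convergence rate.
r = 1 - 2/(kappa + 1) = 1 - 2*mu/(L + mu) = (L - mu)/(L + mu) = 83/177 = 0.4689


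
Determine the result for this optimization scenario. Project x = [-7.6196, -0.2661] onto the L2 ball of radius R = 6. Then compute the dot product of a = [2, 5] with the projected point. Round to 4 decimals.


Step 1: Compute ||x|| (intermediates to 6 decimals).
||x|| = sqrt((-7.6196)^2 + (-0.2661)^2) = 7.624245
Step 2: Project.
Since ||x|| > R, scale = R/||x|| = 6/7.624245 = 0.786963, proj(x) = scale * x
proj(x) = [-5.996343, -0.209411]
Step 3: Dot product.
a^T * proj(x) = 2*(-5.996343) + 5*(-0.209411) = -13.0397


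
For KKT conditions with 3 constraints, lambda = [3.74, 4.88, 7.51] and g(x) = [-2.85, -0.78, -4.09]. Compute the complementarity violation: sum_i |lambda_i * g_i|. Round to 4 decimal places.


KKT complementary slackness check:
lambda_1 * g_1 = 3.74 * -2.85 = -10.659
lambda_2 * g_2 = 4.88 * -0.78 = -3.8064
lambda_3 * g_3 = 7.51 * -4.09 = -30.7159
Total violation = 10.659 + 3.8064 + 30.7159 = 45.1813


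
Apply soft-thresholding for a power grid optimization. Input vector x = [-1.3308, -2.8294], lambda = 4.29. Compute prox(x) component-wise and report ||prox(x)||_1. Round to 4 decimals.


Soft-thresholding with lambda = 4.29:
prox(-1.3308) = sign(-1.3308)*max(|-1.3308| - 4.29, 0) = 0.0
prox(-2.8294) = sign(-2.8294)*max(|-2.8294| - 4.29, 0) = 0.0
prox(x) = [0.0, 0.0]
||prox(x)||_1 = 0.0 + 0.0 = 0.0


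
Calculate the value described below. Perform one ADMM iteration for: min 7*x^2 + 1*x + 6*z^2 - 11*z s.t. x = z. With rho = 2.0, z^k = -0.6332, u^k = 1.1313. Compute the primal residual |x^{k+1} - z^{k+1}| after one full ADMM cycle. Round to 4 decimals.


ADMM iteration with rho = 2.0, z^k = -0.6332, u^k = 1.1313
Step 1: x-update.
Minimize 7*x^2 + 1*x + (2.0/2)*(x + 0.6332 + 1.1313)^2
FOC: (2*7 + 2.0)*x = -1 + 2.0*(-0.6332 - 1.1313)
x^{k+1} = -0.2831
Step 2: z-update.
Minimize 6*z^2 - 11*z + (2.0/2)*(-0.2831 - z + 1.1313)^2
FOC: (2*6 + 2.0)*z = 11 + 2.0*(-0.2831 + 1.1313)
z^{k+1} = 0.9069
Step 3: u-update.
u^{k+1} = 1.1313 - 0.2831 - 0.9069 = -0.0587
Step 4: Primal residual = |-0.2831 - 0.9069| = 1.19


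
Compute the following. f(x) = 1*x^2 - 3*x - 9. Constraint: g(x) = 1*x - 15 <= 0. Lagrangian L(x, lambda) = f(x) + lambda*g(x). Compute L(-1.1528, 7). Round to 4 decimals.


Step 1: Evaluate f(x).
f(-1.1528) = 1*(-1.1528)^2 - 3*(-1.1528) - 9 = -4.2127
Step 2: Evaluate g(x).
g(-1.1528) = 1*-1.1528 - 15 = -16.1528
Step 3: Compute Lagrangian.
L = -4.2127 + 7*-16.1528 = -117.2823


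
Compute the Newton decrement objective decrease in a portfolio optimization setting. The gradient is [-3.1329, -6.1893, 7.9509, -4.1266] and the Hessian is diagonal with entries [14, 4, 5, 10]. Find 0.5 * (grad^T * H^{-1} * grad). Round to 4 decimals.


Step 1: H is diagonal, so H^(-1) * g = [-0.2238, -1.5473, 1.5902, -0.4127].
Step 2: g^T H^(-1) g = sum_i g_i^2 / H_ii
  = (-3.1329)^2/14 + (-6.1893)^2/4 + (7.9509)^2/5 + (-4.1266)^2/10
  = 0.7011 + 9.5769 + 12.6434 + 1.7029 = 24.6242
Step 3: Objective decrease = 0.5 * g^T H^(-1) g = 12.3121


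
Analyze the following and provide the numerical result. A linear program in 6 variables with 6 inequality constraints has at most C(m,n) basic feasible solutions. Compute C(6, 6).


Each vertex corresponds to some choice of n active constraints out of m, so the number of vertices is at most C(m, n) = m! / (n!(m-n)!).
m = 6, n = 6
Numerator: 6 * 5 * 4 * 3 * 2 * 1
Denominator: 6! = 720
C(6, 6) = 1


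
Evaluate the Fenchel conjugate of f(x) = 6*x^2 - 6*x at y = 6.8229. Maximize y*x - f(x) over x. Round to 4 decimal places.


f*(y) = sup_x {y*x - a*x^2 - b*x} = sup_x {(y-b)*x - a*x^2}
FOC: (y - b) - 2a*x = 0 => x* = (y - b)/(2a)
x* = (6.8229 + 6)/(2*6) = 1.0686
f*(6.8229) = (y-b)^2/(4a) = (6.8229 + 6)^2/(4*6)
= 164.4268/24 = 6.8511


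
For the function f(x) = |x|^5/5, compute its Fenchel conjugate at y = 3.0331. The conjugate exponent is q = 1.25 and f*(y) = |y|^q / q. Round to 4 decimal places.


The conjugate exponent q satisfies 1/p + 1/q = 1.
p = 5, so q = 5/(5 - 1) = 1.25
|y|^q = 3.0331^1.25 = 4.0027
f*(3.0331) = 4.0027 / 1.25 = 3.2022


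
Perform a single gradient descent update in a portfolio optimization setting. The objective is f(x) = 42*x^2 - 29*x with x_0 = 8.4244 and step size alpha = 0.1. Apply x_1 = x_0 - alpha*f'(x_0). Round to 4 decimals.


We compute the gradient at x_0 and apply the update.
f'(x) = 84*x - 29
f'(8.4244) = 84*8.4244 - 29 = 678.6496
x_1 = 8.4244 - 0.1*678.6496 = -59.4406


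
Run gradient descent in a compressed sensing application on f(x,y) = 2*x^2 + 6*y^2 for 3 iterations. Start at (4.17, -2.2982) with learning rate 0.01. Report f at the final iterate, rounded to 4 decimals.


Gradient descent on f(x,y) = 2*x^2 + 6*y^2.
Starting point: (4.17, -2.2982), alpha = 0.01
Step 1: grad_x = 2*2*4.17 = 16.68, grad_y = 2*6*-2.2982 = -27.5784
  x_1 = 4.17 - 0.01*16.68 = 4.0032
  y_1 = -2.2982 - 0.01*-27.5784 = -2.0224
Step 2: grad_x = 2*2*4.0032 = 16.0128, grad_y = 2*6*-2.0224 = -24.269
  x_2 = 4.0032 - 0.01*16.0128 = 3.8431
  y_2 = -2.0224 - 0.01*-24.269 = -1.7797
Step 3: grad_x = 2*2*3.8431 = 15.3723, grad_y = 2*6*-1.7797 = -21.3567
  x_3 = 3.8431 - 0.01*15.3723 = 3.6893
  y_3 = -1.7797 - 0.01*-21.3567 = -1.5662
f(3.6893, -1.5662) = 2*3.6893^2 + 6*(-1.5662)^2 = 41.9397


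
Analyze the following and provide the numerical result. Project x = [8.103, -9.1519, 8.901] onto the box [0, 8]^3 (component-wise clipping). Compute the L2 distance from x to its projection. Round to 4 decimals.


Project each component onto [0, 8].
clip(8.103) = 8.0, clip(-9.1519) = 0.0, clip(8.901) = 8.0
Projection = [8.0, 0.0, 8.0]
Squared diffs: [0.0106, 83.7573, 0.8118]
Distance = sqrt(84.5797) = 9.1967


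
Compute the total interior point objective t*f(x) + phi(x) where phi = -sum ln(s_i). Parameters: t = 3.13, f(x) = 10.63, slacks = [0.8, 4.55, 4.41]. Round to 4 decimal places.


Step 1: Compute log-barrier.
ln values: [-0.2231, 1.5151, 1.4839]
phi = -(-0.2231 + 1.5151 + 1.4839) = -2.7759
Step 2: Compute augmented objective.
t*f(x) = 3.13*10.63 = 33.2719
Total = 33.2719 - 2.7759 = 30.496


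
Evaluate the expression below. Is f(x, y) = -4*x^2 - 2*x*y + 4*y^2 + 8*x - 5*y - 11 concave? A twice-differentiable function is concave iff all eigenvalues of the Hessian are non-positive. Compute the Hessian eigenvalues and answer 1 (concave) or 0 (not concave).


The Hessian of f(x,y) = -4*x^2 - 2*x*y + 4*y^2 + 8*x - 5*y - 11 is:
H = [[-8, -2], [-2, 8]]
Trace = -8 + 8 = 0
Determinant = -8*8 - (-2)^2 = -68
Discriminant = (0)^2 - 4*-68 = 272.0
Eigenvalues: lambda_1 = -8.2462, lambda_2 = 8.2462
The function is not concave.

0


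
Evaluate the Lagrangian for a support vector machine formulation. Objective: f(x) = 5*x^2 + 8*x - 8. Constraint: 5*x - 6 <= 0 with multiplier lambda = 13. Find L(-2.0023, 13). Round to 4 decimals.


Step 1: Evaluate f(x).
f(-2.0023) = 5*(-2.0023)^2 + 8*(-2.0023) - 8 = -3.9724
Step 2: Evaluate g(x).
g(-2.0023) = 5*-2.0023 - 6 = -16.0115
Step 3: Compute Lagrangian.
L = -3.9724 + 13*-16.0115 = -212.1219


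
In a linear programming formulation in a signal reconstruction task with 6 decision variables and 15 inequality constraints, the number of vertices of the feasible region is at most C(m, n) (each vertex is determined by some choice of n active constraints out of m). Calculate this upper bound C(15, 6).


Each vertex corresponds to some choice of n active constraints out of m, so the number of vertices is at most C(m, n) = m! / (n!(m-n)!).
m = 15, n = 6
Numerator: 15 * 14 * 13 * 12 * 11 * 10
Denominator: 6! = 720
C(15, 6) = 5005


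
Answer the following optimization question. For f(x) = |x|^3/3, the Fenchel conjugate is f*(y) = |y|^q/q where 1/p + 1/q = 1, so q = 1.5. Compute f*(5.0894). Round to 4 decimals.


The conjugate exponent q satisfies 1/p + 1/q = 1.
p = 3, so q = 3/(3 - 1) = 1.5
|y|^q = 5.0894^1.5 = 11.4815
f*(5.0894) = 11.4815 / 1.5 = 7.6544


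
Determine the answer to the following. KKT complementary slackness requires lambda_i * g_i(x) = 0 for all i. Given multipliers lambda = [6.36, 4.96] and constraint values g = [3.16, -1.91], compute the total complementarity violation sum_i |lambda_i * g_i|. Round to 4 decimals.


KKT complementary slackness check:
lambda_1 * g_1 = 6.36 * 3.16 = 20.0976
lambda_2 * g_2 = 4.96 * -1.91 = -9.4736
Total violation = 20.0976 + 9.4736 = 29.5712


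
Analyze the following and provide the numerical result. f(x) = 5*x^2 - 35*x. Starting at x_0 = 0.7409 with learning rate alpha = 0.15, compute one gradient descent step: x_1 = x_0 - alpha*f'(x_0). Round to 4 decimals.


We compute the gradient at x_0 and apply the update.
f'(x) = 10*x - 35
f'(0.7409) = 10*0.7409 - 35 = -27.591
x_1 = 0.7409 - 0.15*-27.591 = 4.8796


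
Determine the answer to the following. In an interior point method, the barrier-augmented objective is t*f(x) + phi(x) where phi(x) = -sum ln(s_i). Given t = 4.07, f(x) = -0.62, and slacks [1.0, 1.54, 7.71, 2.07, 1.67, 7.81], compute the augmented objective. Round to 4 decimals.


Step 1: Compute log-barrier.
ln values: [0.0, 0.4318, 2.0425, 0.7275, 0.5128, 2.0554]
phi = -(0.0 + 0.4318 + 2.0425 + 0.7275 + 0.5128 + 2.0554) = -5.7701
Step 2: Compute augmented objective.
t*f(x) = 4.07*-0.62 = -2.5234
Total = -2.5234 - 5.7701 = -8.2935


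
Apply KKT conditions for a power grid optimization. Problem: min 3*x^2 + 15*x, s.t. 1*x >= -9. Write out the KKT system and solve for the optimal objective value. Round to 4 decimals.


Step 1: Try lambda = 0 (constraint inactive).
Stationarity: 2*3*x + 15 = 0
x* = -15/(2*3) = -2.5
Check constraint: 1*-2.5 = -2.5 >= -9 -- satisfied.
Step 2: Compute optimal value.
f(x*) = 3*(-2.5)^2 + 15*(-2.5) = -18.75


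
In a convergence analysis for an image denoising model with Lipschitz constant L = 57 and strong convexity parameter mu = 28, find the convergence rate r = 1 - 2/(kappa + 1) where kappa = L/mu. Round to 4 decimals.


Step 1: Compute the condition number.
kappa = L/mu = 57/28 = 2.0357
Step 2: Compute the convergence rate.
r = 1 - 2/(kappa + 1) = 1 - 2*mu/(L + mu) = (L - mu)/(L + mu) = 29/85 = 0.3412


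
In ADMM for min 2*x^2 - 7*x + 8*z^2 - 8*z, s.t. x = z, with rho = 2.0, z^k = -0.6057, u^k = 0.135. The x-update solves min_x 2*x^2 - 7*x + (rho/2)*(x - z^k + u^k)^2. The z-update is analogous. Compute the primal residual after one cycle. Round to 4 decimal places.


ADMM iteration with rho = 2.0, z^k = -0.6057, u^k = 0.135
Step 1: x-update.
Minimize 2*x^2 - 7*x + (2.0/2)*(x + 0.6057 + 0.135)^2
FOC: (2*2 + 2.0)*x = 7 + 2.0*(-0.6057 - 0.135)
x^{k+1} = 0.9198
Step 2: z-update.
Minimize 8*z^2 - 8*z + (2.0/2)*(0.9198 - z + 0.135)^2
FOC: (2*8 + 2.0)*z = 8 + 2.0*(0.9198 + 0.135)
z^{k+1} = 0.5616
Step 3: u-update.
u^{k+1} = 0.135 + 0.9198 - 0.5616 = 0.4931
Step 4: Primal residual = |0.9198 - 0.5616| = 0.3581


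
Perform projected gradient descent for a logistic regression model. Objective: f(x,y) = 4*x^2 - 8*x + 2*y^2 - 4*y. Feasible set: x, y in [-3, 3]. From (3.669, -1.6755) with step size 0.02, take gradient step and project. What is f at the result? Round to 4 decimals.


Step 1: Compute gradient at (3.669, -1.6755).
grad_x = 2*4*3.669 - 8 = 21.352
grad_y = 2*2*-1.6755 - 4 = -10.702
Step 2: Gradient step.
x_raw = 3.669 - 0.02*21.352 = 3.242
y_raw = -1.6755 - 0.02*-10.702 = -1.4615
Step 3: Project onto [-3, 3].
x_proj = clip(3.242) = 3.0
y_proj = clip(-1.4615) = -1.4615
Step 4: Evaluate f.
f(3.0, -1.4615) = 22.1176


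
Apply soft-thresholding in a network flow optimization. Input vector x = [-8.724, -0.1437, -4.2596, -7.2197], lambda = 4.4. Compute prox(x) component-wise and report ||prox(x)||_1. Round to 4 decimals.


Soft-thresholding with lambda = 4.4:
prox(-8.724) = sign(-8.724)*max(|-8.724| - 4.4, 0) = -4.324
prox(-0.1437) = sign(-0.1437)*max(|-0.1437| - 4.4, 0) = 0.0
prox(-4.2596) = sign(-4.2596)*max(|-4.2596| - 4.4, 0) = 0.0
prox(-7.2197) = sign(-7.2197)*max(|-7.2197| - 4.4, 0) = -2.8197
prox(x) = [-4.324, 0.0, 0.0, -2.8197]
||prox(x)||_1 = 4.324 + 0.0 + 0.0 + 2.8197 = 7.1437


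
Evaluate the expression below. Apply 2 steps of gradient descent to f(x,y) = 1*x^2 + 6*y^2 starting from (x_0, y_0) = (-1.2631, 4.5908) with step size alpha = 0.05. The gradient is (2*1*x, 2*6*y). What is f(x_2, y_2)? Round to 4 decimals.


Gradient descent on f(x,y) = 1*x^2 + 6*y^2.
Starting point: (-1.2631, 4.5908), alpha = 0.05
Step 1: grad_x = 2*1*-1.2631 = -2.5262, grad_y = 2*6*4.5908 = 55.0896
  x_1 = -1.2631 - 0.05*-2.5262 = -1.1368
  y_1 = 4.5908 - 0.05*55.0896 = 1.8363
Step 2: grad_x = 2*1*-1.1368 = -2.2736, grad_y = 2*6*1.8363 = 22.0358
  x_2 = -1.1368 - 0.05*-2.2736 = -1.0231
  y_2 = 1.8363 - 0.05*22.0358 = 0.7345
f(-1.0231, 0.7345) = 1*(-1.0231)^2 + 6*0.7345^2 = 4.2839


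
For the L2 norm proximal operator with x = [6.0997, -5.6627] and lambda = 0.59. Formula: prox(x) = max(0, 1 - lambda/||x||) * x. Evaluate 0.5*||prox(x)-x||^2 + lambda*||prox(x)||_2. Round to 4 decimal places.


Step 1: Compute ||x||.
||x|| = 8.323
Step 2: Compute scaling factor.
scale = max(0, 1 - 0.59/8.323) = 0.9291
Step 3: prox(x) = [5.6673, -5.2613]
||prox(x)|| = 7.733
Step 4: Proximal objective.
0.5*||prox-x||^2 = 0.1741
lambda*||prox|| = 4.5625
Total = 4.7365


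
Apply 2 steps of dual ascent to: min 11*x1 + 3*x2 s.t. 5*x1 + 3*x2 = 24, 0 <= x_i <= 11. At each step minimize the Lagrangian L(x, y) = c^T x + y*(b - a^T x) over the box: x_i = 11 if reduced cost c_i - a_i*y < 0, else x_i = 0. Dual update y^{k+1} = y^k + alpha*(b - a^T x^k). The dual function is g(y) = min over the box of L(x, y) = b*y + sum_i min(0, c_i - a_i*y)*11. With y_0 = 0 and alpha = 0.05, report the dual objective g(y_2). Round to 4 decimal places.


Dual ascent for LP: min 11*x1 + 3*x2, 5*x1 + 3*x2 = 24, 0 <= x_i <= 11
Step 1: y^k = 0.0, reduced costs: (11.0, 3.0)
  x^k = (0.0, 0.0), subgradient = b - a^T x = 24.0
  y^{k+1} = 0.0 + 0.05*24.0 = 1.2
Step 2: y^k = 1.2, reduced costs: (5.0, -0.6)
  x^k = (0.0, 11.0), subgradient = b - a^T x = -9.0
  y^{k+1} = 1.2 + 0.05*-9.0 = 0.75
Dual objective at y_2 = 0.75: reduced costs (7.25, 0.75), box minimizer x = (0.0, 0.0)
g(y_2) = b*y + (c1 - a1*y)*x1 + (c2 - a2*y)*x2 = 24*0.75 + 7.25*0.0 + 0.75*0.0 = 18.0 + 0.0 + 0.0 = 18.0


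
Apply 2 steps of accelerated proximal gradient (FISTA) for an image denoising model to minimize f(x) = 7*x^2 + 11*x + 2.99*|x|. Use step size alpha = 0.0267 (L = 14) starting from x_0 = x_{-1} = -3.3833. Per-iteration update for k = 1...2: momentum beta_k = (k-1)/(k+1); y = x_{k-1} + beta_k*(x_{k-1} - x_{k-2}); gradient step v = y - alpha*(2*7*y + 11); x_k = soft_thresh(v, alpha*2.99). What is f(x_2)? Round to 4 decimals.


FISTA on f(x) = 7*x^2 + 11*x + 2.99*|x|
L = 14, alpha = 0.0267
Iteration 1: beta = 0.0, y = -3.3833 + 0.0*(-3.3833 + 3.3833) = -3.3833
  grad(y) = -36.3662, v = y - alpha*grad = -2.4123
  prox(v) = soft_thresh(-2.4123, 0.0798) = -2.3325
Iteration 2: beta = 0.3333, y = -2.3325 + 0.3333*(-2.3325 + 3.3833) = -1.9822
  grad(y) = -16.7511, v = y - alpha*grad = -1.535
  prox(v) = soft_thresh(-1.535, 0.0798) = -1.4551
f(x_2) = 7*(-1.4551)^2 + 11*(-1.4551) + 2.99*|-1.4551| = 3.1663


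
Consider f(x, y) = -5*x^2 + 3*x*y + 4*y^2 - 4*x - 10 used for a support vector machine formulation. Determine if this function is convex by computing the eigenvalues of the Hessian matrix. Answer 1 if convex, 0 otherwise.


The Hessian of f(x,y) = -5*x^2 + 3*x*y + 4*y^2 - 4*x - 10 is:
H = [[-10, 3], [3, 8]]
Trace = -10 + 8 = -2
Determinant = -10*8 - (3)^2 = -89
Discriminant = (-2)^2 - 4*-89 = 360.0
Eigenvalues: lambda_1 = -10.4868, lambda_2 = 8.4868
The function is not convex.

0


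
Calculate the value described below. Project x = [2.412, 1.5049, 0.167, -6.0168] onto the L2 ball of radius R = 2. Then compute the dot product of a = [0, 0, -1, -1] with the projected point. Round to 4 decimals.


Step 1: Compute ||x|| (intermediates to 6 decimals).
||x|| = sqrt(2.412^2 + 1.5049^2 + 0.167^2 + (-6.0168)^2) = 6.656744
Step 2: Project.
Since ||x|| > R, scale = R/||x|| = 2/6.656744 = 0.300447, proj(x) = scale * x
proj(x) = [0.724678, 0.452143, 0.050175, -1.80773]
Step 3: Dot product.
a^T * proj(x) = 0*0.724678 + 0*0.452143 - 1*0.050175 - 1*(-1.80773) = 1.7576


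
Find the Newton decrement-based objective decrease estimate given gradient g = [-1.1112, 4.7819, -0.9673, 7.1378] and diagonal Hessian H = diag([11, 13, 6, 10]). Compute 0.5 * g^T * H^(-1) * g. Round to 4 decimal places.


Step 1: H is diagonal, so H^(-1) * g = [-0.101, 0.3678, -0.1612, 0.7138].
Step 2: g^T H^(-1) g = sum_i g_i^2 / H_ii
  = (-1.1112)^2/11 + (4.7819)^2/13 + (-0.9673)^2/6 + (7.1378)^2/10
  = 0.1123 + 1.759 + 0.1559 + 5.0948 = 7.122
Step 3: Objective decrease = 0.5 * g^T H^(-1) g = 3.561


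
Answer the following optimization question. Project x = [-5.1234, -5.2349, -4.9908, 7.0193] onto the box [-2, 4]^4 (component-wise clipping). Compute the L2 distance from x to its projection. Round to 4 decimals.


Project each component onto [-2, 4].
clip(-5.1234) = -2.0, clip(-5.2349) = -2.0, clip(-4.9908) = -2.0, clip(7.0193) = 4.0
Projection = [-2.0, -2.0, -2.0, 4.0]
Squared diffs: [9.7556, 10.4646, 8.9449, 9.1162]
Distance = sqrt(38.2813) = 6.1872


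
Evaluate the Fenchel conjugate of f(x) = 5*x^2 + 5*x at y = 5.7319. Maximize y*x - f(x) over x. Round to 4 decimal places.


f*(y) = sup_x {y*x - a*x^2 - b*x} = sup_x {(y-b)*x - a*x^2}
FOC: (y - b) - 2a*x = 0 => x* = (y - b)/(2a)
x* = (5.7319 - 5)/(2*5) = 0.0732
f*(5.7319) = (y-b)^2/(4a) = (5.7319 - 5)^2/(4*5)
= 0.5357/20 = 0.0268


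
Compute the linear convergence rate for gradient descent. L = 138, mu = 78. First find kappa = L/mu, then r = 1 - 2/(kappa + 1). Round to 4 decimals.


Step 1: Compute the condition number.
kappa = L/mu = 138/78 = 1.7692
Step 2: Compute the convergence rate.
r = 1 - 2/(kappa + 1) = 1 - 2*mu/(L + mu) = (L - mu)/(L + mu) = 60/216 = 0.2778


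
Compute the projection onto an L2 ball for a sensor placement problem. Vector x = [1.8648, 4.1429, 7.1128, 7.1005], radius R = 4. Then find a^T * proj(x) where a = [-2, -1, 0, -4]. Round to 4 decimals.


Step 1: Compute ||x|| (intermediates to 6 decimals).
||x|| = sqrt(1.8648^2 + 4.1429^2 + 7.1128^2 + 7.1005^2) = 11.029511
Step 2: Project.
Since ||x|| > R, scale = R/||x|| = 4/11.029511 = 0.362663, proj(x) = scale * x
proj(x) = [0.676294, 1.502477, 2.579549, 2.575089]
Step 3: Dot product.
a^T * proj(x) = -2*0.676294 - 1*1.502477 + 0*2.579549 - 4*2.575089 = -13.1554


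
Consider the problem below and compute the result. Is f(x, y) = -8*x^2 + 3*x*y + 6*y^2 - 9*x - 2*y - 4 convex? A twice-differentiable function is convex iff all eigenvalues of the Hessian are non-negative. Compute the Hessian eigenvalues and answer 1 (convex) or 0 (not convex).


The Hessian of f(x,y) = -8*x^2 + 3*x*y + 6*y^2 - 9*x - 2*y - 4 is:
H = [[-16, 3], [3, 12]]
Trace = -16 + 12 = -4
Determinant = -16*12 - (3)^2 = -201
Discriminant = (-4)^2 - 4*-201 = 820.0
Eigenvalues: lambda_1 = -16.3178, lambda_2 = 12.3178
The function is not convex.

0


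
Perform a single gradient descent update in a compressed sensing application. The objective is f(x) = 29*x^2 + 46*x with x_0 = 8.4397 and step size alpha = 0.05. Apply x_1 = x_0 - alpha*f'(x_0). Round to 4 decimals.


We compute the gradient at x_0 and apply the update.
f'(x) = 58*x + 46
f'(8.4397) = 58*8.4397 + 46 = 535.5026
x_1 = 8.4397 - 0.05*535.5026 = -18.3354


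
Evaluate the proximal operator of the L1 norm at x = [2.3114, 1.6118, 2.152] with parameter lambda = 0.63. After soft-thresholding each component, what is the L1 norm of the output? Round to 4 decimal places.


Soft-thresholding with lambda = 0.63:
prox(2.3114) = sign(2.3114)*max(|2.3114| - 0.63, 0) = 1.6814
prox(1.6118) = sign(1.6118)*max(|1.6118| - 0.63, 0) = 0.9818
prox(2.152) = sign(2.152)*max(|2.152| - 0.63, 0) = 1.522
prox(x) = [1.6814, 0.9818, 1.522]
||prox(x)||_1 = 1.6814 + 0.9818 + 1.522 = 4.1852


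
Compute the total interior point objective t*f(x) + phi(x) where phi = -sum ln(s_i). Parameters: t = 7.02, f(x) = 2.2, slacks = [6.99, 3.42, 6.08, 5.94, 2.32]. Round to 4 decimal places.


Step 1: Compute log-barrier.
ln values: [1.9445, 1.2296, 1.805, 1.7817, 0.8416]
phi = -(1.9445 + 1.2296 + 1.805 + 1.7817 + 0.8416) = -7.6024
Step 2: Compute augmented objective.
t*f(x) = 7.02*2.2 = 15.444
Total = 15.444 - 7.6024 = 7.8416


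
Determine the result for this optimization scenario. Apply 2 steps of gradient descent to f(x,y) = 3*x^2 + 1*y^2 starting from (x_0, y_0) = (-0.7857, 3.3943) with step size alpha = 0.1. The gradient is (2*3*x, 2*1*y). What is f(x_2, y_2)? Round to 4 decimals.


Gradient descent on f(x,y) = 3*x^2 + 1*y^2.
Starting point: (-0.7857, 3.3943), alpha = 0.1
Step 1: grad_x = 2*3*-0.7857 = -4.7142, grad_y = 2*1*3.3943 = 6.7886
  x_1 = -0.7857 - 0.1*-4.7142 = -0.3143
  y_1 = 3.3943 - 0.1*6.7886 = 2.7154
Step 2: grad_x = 2*3*-0.3143 = -1.8857, grad_y = 2*1*2.7154 = 5.4309
  x_2 = -0.3143 - 0.1*-1.8857 = -0.1257
  y_2 = 2.7154 - 0.1*5.4309 = 2.1724
f(-0.1257, 2.1724) = 3*(-0.1257)^2 + 1*2.1724^2 = 4.7665


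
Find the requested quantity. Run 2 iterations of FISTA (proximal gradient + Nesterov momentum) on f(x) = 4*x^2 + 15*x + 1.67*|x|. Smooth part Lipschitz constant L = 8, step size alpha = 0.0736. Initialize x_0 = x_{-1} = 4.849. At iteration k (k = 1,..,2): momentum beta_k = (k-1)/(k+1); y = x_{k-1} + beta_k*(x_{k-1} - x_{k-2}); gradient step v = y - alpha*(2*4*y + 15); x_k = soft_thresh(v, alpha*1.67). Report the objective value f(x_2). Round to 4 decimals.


FISTA on f(x) = 4*x^2 + 15*x + 1.67*|x|
L = 8, alpha = 0.0736
Iteration 1: beta = 0.0, y = 4.849 + 0.0*(4.849 - 4.849) = 4.849
  grad(y) = 53.792, v = y - alpha*grad = 0.8899
  prox(v) = soft_thresh(0.8899, 0.1229) = 0.767
Iteration 2: beta = 0.3333, y = 0.767 + 0.3333*(0.767 - 4.849) = -0.5937
  grad(y) = 10.2506, v = y - alpha*grad = -1.3481
  prox(v) = soft_thresh(-1.3481, 0.1229) = -1.2252
f(x_2) = 4*(-1.2252)^2 + 15*(-1.2252) + 1.67*|-1.2252| = -10.3275
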